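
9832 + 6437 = 16269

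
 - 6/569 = -1 + 563/569 = - 0.01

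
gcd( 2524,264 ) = 4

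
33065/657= 33065/657 = 50.33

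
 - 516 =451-967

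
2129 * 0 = 0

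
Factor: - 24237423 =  - 3^2 * 7^1*23^1*43^1 * 389^1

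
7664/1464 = 958/183 = 5.23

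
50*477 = 23850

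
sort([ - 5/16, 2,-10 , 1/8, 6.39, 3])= [ -10,-5/16, 1/8,2, 3, 6.39 ] 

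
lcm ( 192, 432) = 1728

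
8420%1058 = 1014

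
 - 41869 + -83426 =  - 125295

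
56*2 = 112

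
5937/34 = 5937/34 = 174.62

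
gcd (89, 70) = 1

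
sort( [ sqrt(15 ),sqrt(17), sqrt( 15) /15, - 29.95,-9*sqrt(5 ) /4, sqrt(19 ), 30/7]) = [ - 29.95,-9*sqrt( 5 ) /4, sqrt( 15 )/15 , sqrt( 15 ), sqrt ( 17 ), 30/7,sqrt (19 )]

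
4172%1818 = 536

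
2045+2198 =4243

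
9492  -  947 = 8545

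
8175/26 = 8175/26 = 314.42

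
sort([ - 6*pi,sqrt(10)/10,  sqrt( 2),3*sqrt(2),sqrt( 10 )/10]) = [ - 6*pi , sqrt( 10 )/10,sqrt( 10 ) /10,  sqrt( 2 ),3* sqrt( 2)] 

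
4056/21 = 1352/7 =193.14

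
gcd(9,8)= 1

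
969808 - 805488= 164320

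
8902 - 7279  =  1623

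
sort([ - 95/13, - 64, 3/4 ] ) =[ - 64, - 95/13,3/4 ] 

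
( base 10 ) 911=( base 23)1GE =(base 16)38f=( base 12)63b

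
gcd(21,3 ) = 3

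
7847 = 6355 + 1492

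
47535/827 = 47535/827  =  57.48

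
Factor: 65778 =2^1*3^1*19^1*577^1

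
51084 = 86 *594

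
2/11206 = 1/5603 = 0.00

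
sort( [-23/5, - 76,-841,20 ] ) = [ - 841, - 76, - 23/5,  20] 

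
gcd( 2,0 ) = 2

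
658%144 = 82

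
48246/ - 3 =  - 16082/1 = -16082.00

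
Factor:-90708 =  - 2^2 * 3^1*7559^1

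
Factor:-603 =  - 3^2*67^1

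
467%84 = 47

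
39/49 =39/49 = 0.80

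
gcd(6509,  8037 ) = 1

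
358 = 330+28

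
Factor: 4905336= 2^3*3^1*313^1*653^1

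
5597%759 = 284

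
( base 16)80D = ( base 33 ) 1tf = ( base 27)2M9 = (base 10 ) 2061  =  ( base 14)A73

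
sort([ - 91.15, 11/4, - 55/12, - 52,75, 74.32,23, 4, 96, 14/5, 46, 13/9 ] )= [ - 91.15, - 52, - 55/12, 13/9, 11/4,14/5,4, 23,  46 , 74.32,75,96] 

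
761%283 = 195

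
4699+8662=13361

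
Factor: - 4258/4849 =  - 2^1*13^( - 1 )*373^( - 1 )*2129^1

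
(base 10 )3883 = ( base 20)9E3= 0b111100101011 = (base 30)49D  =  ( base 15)123d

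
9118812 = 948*9619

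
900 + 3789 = 4689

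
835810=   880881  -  45071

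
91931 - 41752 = 50179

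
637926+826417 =1464343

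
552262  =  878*629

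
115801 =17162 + 98639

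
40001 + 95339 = 135340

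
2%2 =0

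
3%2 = 1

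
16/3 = 16/3 = 5.33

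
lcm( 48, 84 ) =336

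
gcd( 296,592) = 296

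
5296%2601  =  94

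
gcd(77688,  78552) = 72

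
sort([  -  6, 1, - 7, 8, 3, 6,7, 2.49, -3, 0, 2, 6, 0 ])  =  [ - 7, - 6, - 3, 0, 0, 1, 2 , 2.49, 3, 6, 6, 7,8]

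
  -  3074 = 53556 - 56630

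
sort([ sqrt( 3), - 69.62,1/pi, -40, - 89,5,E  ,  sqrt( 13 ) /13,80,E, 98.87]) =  [ - 89, - 69.62,-40,sqrt( 13) /13,1/pi , sqrt(3),  E , E,5,80,98.87]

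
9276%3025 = 201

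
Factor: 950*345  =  2^1*3^1*5^3*19^1*23^1 = 327750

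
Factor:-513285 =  - 3^1*5^1  *  19^1*1801^1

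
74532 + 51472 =126004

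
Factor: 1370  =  2^1 * 5^1*137^1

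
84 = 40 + 44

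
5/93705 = 1/18741 = 0.00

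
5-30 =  - 25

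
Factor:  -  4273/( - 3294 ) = 2^(- 1)*3^( - 3) *61^(-1)*4273^1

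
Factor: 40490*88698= 3591382020 =2^2 * 3^1 *5^1*4049^1*14783^1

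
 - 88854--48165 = - 40689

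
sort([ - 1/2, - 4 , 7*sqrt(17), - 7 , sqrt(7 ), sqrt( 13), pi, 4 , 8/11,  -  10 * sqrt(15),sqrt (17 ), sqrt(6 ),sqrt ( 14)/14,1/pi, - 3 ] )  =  [  -  10*sqrt( 15 ), - 7  , - 4, - 3  , - 1/2, sqrt (14)/14,1/pi,8/11, sqrt(6 ),  sqrt(7), pi,sqrt (13),4 , sqrt(17), 7*sqrt(17 ) ] 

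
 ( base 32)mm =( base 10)726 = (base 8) 1326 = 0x2D6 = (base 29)p1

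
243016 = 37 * 6568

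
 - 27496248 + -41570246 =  - 69066494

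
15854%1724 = 338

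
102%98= 4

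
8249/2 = 4124+1/2 = 4124.50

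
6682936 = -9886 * ( - 676 )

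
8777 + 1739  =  10516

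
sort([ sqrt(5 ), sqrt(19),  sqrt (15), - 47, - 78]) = [ - 78, - 47,sqrt (5 ), sqrt(15), sqrt(19 )]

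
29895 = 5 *5979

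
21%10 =1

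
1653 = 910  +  743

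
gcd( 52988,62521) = 1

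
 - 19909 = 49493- 69402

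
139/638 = 139/638 =0.22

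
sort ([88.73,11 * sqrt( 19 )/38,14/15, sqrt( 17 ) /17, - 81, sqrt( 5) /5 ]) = [ - 81,sqrt(17 ) /17,sqrt(5 ) /5 , 14/15,11*sqrt( 19 ) /38, 88.73 ]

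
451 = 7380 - 6929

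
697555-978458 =-280903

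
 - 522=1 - 523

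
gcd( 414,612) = 18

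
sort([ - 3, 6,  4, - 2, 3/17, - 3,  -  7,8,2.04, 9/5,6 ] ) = [ - 7, - 3,-3, - 2,3/17,9/5, 2.04,4,6,6,8]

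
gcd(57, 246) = 3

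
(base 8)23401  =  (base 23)ik3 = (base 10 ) 9985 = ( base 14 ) 38d3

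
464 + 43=507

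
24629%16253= 8376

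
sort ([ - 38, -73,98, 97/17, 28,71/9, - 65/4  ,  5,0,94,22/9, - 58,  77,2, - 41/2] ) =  [ -73, - 58, - 38,-41/2, - 65/4,0, 2,22/9,  5,  97/17,71/9, 28,77,94,98 ]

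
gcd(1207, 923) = 71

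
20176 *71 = 1432496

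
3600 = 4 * 900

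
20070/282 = 3345/47 = 71.17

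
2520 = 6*420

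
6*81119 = 486714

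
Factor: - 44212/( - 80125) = 2^2  *  5^( - 3)*7^1 *641^(  -  1 )*1579^1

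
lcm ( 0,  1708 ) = 0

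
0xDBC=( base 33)37I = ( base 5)103031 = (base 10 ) 3516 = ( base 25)5FG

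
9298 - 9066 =232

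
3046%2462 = 584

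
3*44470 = 133410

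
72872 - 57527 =15345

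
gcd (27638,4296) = 2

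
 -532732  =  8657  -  541389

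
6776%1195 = 801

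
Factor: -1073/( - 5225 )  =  5^(-2)*11^( -1 )*19^(-1)*29^1*37^1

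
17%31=17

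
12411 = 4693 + 7718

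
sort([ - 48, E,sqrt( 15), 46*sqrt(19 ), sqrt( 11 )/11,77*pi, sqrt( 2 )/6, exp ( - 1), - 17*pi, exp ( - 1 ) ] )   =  [ - 17 * pi, - 48, sqrt( 2 )/6, sqrt(11 )/11, exp ( - 1 ), exp ( - 1), E,  sqrt( 15),46* sqrt( 19 ),77* pi] 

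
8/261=8/261=0.03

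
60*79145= 4748700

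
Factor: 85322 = 2^1*37^1*1153^1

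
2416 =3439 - 1023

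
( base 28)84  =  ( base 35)6I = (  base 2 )11100100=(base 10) 228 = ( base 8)344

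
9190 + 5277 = 14467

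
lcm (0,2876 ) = 0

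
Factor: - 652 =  - 2^2*163^1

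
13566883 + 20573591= 34140474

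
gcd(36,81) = 9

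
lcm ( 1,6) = 6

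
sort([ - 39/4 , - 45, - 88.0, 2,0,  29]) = [-88.0,-45, - 39/4, 0 , 2 , 29] 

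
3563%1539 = 485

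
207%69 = 0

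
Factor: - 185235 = -3^1*5^1*53^1* 233^1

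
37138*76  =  2822488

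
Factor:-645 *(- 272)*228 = 40000320 = 2^6*3^2*5^1*17^1*19^1*43^1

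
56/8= 7 = 7.00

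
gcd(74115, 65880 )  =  8235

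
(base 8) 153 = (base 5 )412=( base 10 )107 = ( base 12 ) 8B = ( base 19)5C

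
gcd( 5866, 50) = 2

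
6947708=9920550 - 2972842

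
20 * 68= 1360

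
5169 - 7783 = - 2614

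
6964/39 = 6964/39 = 178.56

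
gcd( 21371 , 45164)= 7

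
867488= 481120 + 386368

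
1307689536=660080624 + 647608912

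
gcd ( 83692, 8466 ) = 2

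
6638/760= 8 + 279/380 = 8.73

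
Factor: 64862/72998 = 287/323=7^1 *17^( - 1)*19^(-1) * 41^1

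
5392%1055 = 117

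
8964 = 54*166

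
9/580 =9/580 = 0.02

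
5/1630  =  1/326  =  0.00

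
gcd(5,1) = 1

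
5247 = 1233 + 4014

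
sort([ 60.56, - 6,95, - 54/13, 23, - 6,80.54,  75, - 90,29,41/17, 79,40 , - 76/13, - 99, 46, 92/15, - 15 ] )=[ -99, - 90,-15,-6, - 6, - 76/13, - 54/13,  41/17 , 92/15,23,  29, 40,46,60.56,75,79,80.54,95 ]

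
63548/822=31774/411= 77.31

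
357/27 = 13 + 2/9 = 13.22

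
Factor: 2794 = 2^1*11^1*127^1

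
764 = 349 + 415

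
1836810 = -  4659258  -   - 6496068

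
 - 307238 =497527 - 804765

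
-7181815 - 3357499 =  - 10539314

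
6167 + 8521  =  14688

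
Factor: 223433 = 7^1*59^1*541^1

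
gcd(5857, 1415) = 1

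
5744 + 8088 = 13832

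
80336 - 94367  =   - 14031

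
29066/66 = 440 + 13/33 = 440.39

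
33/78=11/26 = 0.42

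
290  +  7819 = 8109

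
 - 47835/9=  - 5315 = - 5315.00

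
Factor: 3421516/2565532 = 7^1*19^( - 1)*89^1*1373^1 * 33757^(-1 )= 855379/641383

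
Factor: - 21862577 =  - 11^1*601^1*3307^1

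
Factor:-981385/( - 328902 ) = 2^(-1) * 3^(-1 )*5^1*7^(- 1)*41^( - 1 ) *191^( - 1)*196277^1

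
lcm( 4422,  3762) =252054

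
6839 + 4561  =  11400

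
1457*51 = 74307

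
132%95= 37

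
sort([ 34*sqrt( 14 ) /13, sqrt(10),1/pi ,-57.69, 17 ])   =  [-57.69, 1/pi, sqrt( 10),34*sqrt (14)/13,17]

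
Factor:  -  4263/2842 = -3/2 = - 2^ ( - 1 )*3^1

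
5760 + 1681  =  7441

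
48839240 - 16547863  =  32291377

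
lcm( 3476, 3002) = 66044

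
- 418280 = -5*83656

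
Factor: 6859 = 19^3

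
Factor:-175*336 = - 2^4 * 3^1*5^2* 7^2= -  58800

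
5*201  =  1005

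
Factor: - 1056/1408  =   - 2^( - 2)*3^1=- 3/4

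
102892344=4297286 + 98595058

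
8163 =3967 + 4196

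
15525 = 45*345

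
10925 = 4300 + 6625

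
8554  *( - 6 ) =-51324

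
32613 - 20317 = 12296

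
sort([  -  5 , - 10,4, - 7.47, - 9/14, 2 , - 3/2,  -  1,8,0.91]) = [  -  10, - 7.47, - 5, - 3/2, - 1,  -  9/14,0.91,  2,4,8] 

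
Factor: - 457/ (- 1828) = 2^( - 2 )=1/4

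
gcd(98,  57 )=1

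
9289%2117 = 821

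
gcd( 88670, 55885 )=5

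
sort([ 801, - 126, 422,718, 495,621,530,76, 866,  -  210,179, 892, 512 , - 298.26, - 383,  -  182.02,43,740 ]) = [  -  383,-298.26,  -  210 ,-182.02, - 126, 43,76,179,422,495,512,530 , 621 , 718,740 , 801, 866,892]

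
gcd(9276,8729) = 1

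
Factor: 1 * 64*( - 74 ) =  - 2^7 * 37^1 = - 4736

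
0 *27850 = 0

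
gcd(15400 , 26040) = 280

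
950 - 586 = 364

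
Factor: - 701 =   -  701^1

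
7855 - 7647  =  208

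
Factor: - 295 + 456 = 7^1*23^1= 161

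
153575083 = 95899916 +57675167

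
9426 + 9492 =18918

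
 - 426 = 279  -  705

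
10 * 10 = 100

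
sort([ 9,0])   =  [ 0,9]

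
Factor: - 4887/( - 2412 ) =543/268=2^ ( - 2)*3^1*67^ ( - 1 )*181^1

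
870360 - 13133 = 857227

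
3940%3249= 691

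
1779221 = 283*6287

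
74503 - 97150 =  - 22647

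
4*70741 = 282964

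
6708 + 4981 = 11689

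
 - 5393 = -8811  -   - 3418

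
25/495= 5/99= 0.05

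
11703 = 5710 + 5993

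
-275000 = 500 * (-550) 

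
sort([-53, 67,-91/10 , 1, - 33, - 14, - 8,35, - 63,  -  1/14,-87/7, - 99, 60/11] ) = [ - 99,-63,-53, - 33, - 14,  -  87/7, - 91/10,- 8, - 1/14, 1, 60/11,35, 67 ] 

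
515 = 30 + 485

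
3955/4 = 988 + 3/4 = 988.75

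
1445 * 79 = 114155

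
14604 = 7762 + 6842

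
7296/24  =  304 = 304.00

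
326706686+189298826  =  516005512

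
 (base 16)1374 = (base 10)4980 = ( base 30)5G0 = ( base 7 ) 20343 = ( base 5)124410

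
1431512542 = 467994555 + 963517987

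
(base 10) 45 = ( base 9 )50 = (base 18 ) 29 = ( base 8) 55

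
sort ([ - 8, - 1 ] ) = [ - 8,-1] 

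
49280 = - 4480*( - 11 ) 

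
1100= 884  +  216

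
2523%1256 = 11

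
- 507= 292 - 799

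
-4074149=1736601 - 5810750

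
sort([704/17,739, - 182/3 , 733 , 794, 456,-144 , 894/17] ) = [  -  144,-182/3,  704/17,894/17,456 , 733 , 739, 794]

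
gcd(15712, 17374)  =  2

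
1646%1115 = 531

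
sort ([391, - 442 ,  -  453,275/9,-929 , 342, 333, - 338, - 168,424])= [-929, - 453 ,-442, - 338, - 168, 275/9,333,  342,391,424]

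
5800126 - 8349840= - 2549714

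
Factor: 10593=3^2*11^1*107^1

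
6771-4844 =1927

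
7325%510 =185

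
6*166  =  996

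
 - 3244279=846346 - 4090625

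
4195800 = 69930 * 60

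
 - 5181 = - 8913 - - 3732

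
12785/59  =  12785/59 = 216.69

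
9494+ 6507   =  16001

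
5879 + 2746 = 8625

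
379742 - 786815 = -407073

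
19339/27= 19339/27 = 716.26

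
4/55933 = 4/55933 = 0.00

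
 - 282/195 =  - 2+36/65 = - 1.45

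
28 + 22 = 50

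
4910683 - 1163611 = 3747072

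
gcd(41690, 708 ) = 2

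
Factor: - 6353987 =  - 29^1*219103^1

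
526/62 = 8 + 15/31 = 8.48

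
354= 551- 197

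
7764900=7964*975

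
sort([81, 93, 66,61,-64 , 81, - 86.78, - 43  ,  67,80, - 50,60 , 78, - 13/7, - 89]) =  [ - 89, - 86.78, -64, - 50, - 43, - 13/7,60, 61,66, 67,78,80, 81,81,93 ]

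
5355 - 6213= - 858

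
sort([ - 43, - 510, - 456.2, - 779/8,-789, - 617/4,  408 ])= [ - 789, - 510, - 456.2, - 617/4, - 779/8, - 43,408]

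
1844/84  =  21 + 20/21 =21.95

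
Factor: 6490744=2^3*13^1*139^1 * 449^1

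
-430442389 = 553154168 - 983596557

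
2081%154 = 79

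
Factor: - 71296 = -2^7 * 557^1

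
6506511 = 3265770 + 3240741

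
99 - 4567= - 4468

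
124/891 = 124/891 = 0.14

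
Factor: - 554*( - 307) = 2^1*277^1*307^1 = 170078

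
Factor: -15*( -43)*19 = 12255 = 3^1*5^1*19^1*43^1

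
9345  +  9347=18692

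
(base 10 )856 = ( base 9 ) 1151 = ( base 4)31120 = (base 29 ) 10f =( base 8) 1530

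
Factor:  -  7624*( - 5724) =2^5*3^3*53^1*953^1  =  43639776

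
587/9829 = 587/9829 = 0.06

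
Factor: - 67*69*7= - 32361 = - 3^1*7^1*23^1*67^1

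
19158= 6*3193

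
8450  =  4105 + 4345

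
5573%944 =853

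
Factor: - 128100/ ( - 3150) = 2^1*3^ ( - 1 )*61^1 = 122/3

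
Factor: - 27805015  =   - 5^1*7^1*631^1*1259^1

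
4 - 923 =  - 919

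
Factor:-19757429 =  - 67^1*294887^1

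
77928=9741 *8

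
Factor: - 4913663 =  - 17^1*289039^1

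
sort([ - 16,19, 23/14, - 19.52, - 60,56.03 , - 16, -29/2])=[ - 60,-19.52, -16,-16 ,-29/2, 23/14, 19, 56.03]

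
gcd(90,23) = 1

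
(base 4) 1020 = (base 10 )72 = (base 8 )110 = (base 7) 132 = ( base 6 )200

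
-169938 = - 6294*27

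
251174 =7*35882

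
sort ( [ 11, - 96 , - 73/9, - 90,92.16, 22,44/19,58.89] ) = [-96, - 90, - 73/9, 44/19,11,22,58.89,92.16] 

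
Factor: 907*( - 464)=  - 2^4*29^1*907^1 = - 420848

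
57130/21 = 2720 +10/21 = 2720.48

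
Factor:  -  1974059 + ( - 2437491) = -2^1*5^2*11^1*13^1 *617^1 = -4411550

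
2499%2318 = 181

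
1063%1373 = 1063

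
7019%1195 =1044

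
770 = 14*55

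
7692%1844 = 316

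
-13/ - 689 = 1/53=0.02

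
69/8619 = 23/2873 = 0.01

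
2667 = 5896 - 3229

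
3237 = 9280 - 6043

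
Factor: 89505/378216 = 2^( - 3)*3^1*5^1*13^1*103^( - 1 )  =  195/824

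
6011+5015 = 11026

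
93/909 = 31/303 = 0.10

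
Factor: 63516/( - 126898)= -2^1 * 3^1 * 79^1*947^( - 1) = -  474/947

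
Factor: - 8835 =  - 3^1 * 5^1*19^1*31^1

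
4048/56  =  72 +2/7 =72.29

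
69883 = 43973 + 25910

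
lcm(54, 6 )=54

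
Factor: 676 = 2^2*13^2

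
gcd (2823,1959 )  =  3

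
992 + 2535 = 3527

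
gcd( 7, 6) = 1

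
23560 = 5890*4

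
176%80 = 16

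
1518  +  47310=48828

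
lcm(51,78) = 1326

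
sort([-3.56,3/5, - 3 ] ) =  [ -3.56,-3,3/5] 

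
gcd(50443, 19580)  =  1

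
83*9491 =787753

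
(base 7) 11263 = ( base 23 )5ac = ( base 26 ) 471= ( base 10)2887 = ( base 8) 5507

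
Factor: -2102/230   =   - 1051/115= - 5^(-1)*23^(-1)*1051^1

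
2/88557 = 2/88557=0.00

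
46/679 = 46/679 = 0.07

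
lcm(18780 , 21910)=131460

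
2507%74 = 65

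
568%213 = 142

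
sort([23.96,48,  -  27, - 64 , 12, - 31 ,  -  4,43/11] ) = [ - 64,-31 ,  -  27, - 4, 43/11,  12,23.96,48 ] 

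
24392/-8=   -  3049  +  0/1 = - 3049.00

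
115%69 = 46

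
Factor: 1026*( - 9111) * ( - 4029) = 2^1*3^5 *17^1*19^1*79^1*3037^1  =  37662632694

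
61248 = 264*232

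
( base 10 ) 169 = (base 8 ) 251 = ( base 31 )5e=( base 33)54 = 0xA9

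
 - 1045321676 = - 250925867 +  - 794395809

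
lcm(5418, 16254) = 16254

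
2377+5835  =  8212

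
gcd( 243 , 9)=9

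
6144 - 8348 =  - 2204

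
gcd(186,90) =6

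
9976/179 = 55 + 131/179  =  55.73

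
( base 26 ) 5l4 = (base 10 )3930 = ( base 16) f5a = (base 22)82e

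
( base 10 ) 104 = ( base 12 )88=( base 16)68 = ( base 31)3b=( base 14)76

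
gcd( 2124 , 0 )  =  2124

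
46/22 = 2 + 1/11= 2.09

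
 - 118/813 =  - 1 + 695/813 = -0.15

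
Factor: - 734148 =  - 2^2*3^2*20393^1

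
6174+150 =6324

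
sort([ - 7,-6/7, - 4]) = [-7, - 4, - 6/7]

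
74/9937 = 74/9937 = 0.01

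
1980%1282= 698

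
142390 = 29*4910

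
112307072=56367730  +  55939342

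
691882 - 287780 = 404102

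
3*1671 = 5013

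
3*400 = 1200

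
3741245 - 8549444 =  - 4808199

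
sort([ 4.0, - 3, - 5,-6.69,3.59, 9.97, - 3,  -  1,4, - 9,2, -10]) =[ - 10, - 9,  -  6.69, - 5,  -  3, - 3, - 1, 2,3.59,  4.0,4, 9.97]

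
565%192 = 181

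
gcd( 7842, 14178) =6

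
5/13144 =5/13144 = 0.00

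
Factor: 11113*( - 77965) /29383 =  - 5^1*31^1 * 503^1*11113^1*29383^( - 1) = - 866425045/29383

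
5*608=3040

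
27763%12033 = 3697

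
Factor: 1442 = 2^1*7^1 * 103^1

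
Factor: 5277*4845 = 25567065 = 3^2*5^1*17^1*19^1*1759^1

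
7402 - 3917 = 3485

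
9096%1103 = 272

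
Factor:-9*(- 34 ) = 306 = 2^1*3^2 * 17^1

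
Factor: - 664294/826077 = - 2^1*3^( - 1) * 7^( - 1)*139^(  -  1)*283^( - 1 )*332147^1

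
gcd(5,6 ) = 1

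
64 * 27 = 1728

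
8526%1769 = 1450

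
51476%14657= 7505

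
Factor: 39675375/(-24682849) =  - 3^2 * 5^3*47^( - 1 )*35267^1 * 525167^( - 1 )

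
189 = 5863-5674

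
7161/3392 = 2 + 377/3392 = 2.11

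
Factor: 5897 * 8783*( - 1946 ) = -100789861046= - 2^1 * 7^1*139^1*  5897^1*8783^1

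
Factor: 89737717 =89737717^1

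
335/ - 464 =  - 1 + 129/464 = - 0.72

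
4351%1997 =357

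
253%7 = 1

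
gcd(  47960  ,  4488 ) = 88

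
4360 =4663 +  - 303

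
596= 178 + 418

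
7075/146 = 7075/146 = 48.46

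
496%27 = 10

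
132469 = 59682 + 72787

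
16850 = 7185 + 9665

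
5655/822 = 1885/274 = 6.88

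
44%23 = 21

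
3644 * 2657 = 9682108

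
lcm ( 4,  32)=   32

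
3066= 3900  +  -834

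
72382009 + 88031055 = 160413064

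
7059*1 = 7059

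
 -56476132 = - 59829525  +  3353393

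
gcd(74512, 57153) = 1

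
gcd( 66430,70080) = 730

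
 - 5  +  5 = 0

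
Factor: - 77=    - 7^1 * 11^1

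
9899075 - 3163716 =6735359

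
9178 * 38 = 348764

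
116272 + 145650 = 261922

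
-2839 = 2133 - 4972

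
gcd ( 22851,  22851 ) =22851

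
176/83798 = 8/3809 = 0.00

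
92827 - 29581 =63246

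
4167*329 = 1370943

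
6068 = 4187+1881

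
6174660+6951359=13126019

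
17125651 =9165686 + 7959965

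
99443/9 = 99443/9 = 11049.22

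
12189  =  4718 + 7471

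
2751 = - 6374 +9125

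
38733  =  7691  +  31042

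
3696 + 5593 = 9289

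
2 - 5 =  - 3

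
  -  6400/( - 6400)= 1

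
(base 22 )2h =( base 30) 21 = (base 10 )61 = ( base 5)221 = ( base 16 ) 3d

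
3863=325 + 3538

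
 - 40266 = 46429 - 86695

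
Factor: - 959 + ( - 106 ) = - 1065  =  - 3^1*5^1*71^1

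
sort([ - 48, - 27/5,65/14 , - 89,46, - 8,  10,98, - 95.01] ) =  [ - 95.01, - 89, - 48, - 8, - 27/5, 65/14,10,46,98]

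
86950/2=43475 = 43475.00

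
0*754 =0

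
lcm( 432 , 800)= 21600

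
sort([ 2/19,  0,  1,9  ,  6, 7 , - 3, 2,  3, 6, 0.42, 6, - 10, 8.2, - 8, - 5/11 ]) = [ - 10, - 8, - 3, - 5/11, 0, 2/19,0.42,1,  2, 3,  6,  6,6,  7, 8.2,  9]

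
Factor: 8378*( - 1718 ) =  - 14393404= - 2^2 * 59^1*71^1 *859^1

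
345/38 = 345/38 = 9.08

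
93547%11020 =5387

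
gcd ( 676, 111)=1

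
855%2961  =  855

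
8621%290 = 211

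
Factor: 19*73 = 1387 = 19^1 * 73^1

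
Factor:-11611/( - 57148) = 2^ ( - 2 )*7^(- 1)*13^( - 1 )*17^1*157^( - 1 )*683^1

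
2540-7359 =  - 4819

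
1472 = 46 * 32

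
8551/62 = 8551/62 = 137.92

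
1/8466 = 1/8466 = 0.00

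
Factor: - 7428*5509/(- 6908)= 10230213/1727  =  3^1*7^1*11^( - 1)*157^(  -  1)*619^1*787^1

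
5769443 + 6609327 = 12378770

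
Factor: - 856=-2^3*107^1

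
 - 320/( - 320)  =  1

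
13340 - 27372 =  - 14032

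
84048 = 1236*68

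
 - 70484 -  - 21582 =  - 48902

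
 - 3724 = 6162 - 9886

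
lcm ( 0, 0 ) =0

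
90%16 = 10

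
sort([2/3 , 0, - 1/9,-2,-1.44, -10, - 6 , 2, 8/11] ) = [ - 10, - 6, - 2,-1.44,-1/9,0, 2/3,8/11 , 2] 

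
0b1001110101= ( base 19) 1E2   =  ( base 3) 212022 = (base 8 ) 1165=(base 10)629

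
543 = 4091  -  3548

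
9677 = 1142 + 8535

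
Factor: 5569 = 5569^1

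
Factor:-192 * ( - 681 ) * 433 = 2^6* 3^2*227^1*433^1 = 56615616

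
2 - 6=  - 4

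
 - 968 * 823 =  - 796664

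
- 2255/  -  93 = 2255/93 = 24.25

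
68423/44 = 68423/44  =  1555.07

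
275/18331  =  275/18331= 0.02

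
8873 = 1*8873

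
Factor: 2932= 2^2*733^1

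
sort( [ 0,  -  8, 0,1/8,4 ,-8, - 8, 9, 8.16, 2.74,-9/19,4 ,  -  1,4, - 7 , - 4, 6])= [ - 8, - 8, - 8,-7,-4, - 1,-9/19, 0,  0, 1/8,  2.74, 4,4, 4, 6, 8.16,9]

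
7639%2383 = 490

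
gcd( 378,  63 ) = 63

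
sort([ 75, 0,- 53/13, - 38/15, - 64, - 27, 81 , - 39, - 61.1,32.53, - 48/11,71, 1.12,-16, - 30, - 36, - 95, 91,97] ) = [  -  95,-64, - 61.1, - 39, - 36, - 30, - 27, -16, - 48/11, - 53/13, - 38/15, 0, 1.12, 32.53 , 71, 75, 81,91, 97] 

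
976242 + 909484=1885726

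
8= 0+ 8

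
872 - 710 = 162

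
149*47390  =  7061110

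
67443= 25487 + 41956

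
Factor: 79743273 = 3^1*739^1 * 35969^1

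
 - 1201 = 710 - 1911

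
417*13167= 5490639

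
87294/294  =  296+45/49 = 296.92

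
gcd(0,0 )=0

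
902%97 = 29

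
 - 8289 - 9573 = -17862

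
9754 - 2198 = 7556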